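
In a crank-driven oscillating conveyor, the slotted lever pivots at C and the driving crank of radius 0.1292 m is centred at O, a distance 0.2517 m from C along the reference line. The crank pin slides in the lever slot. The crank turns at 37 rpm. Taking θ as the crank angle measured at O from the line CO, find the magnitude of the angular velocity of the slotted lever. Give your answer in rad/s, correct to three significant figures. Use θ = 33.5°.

ω = 3.875 rad/s (from 37 rpm).
Crank pin A relative to C: A = (d + r cosθ, r sinθ); lever angle φ = atan2(r sinθ, d + r cosθ).
Differentiating tanφ: φ̇ = rω(d cosθ + r)/(d² + r² + 2dr cosθ).
d² + r² + 2dr cosθ = |CA|² = 0.134281 m²;  d cosθ + r = +0.33909 m.
|ω_lever| = |0.1292·3.875·+0.33909| / 0.134281 = 1.2641 rad/s.

1.26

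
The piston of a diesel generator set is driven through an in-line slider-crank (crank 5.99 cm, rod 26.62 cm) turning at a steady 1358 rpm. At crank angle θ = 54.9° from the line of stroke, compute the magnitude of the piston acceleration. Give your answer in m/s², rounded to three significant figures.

ω = 2π·1358/60 = 142.2 rad/s
x(θ) = r cosθ + √(L² − r² sin²θ); with ω constant, a = ω²·d²x/dθ².
d²x/dθ² = −r cosθ − r²(cos2θ)/√u − r⁴ sin²2θ/(4u^{3/2}),  u = L² − r² sin²θ = 0.0684607 m².
Substituting r = 0.0599 m, L = 0.2662 m, θ = 54.9°: d²x/dθ² = -0.029957 m.
a = ω²·d²x/dθ² = (142.2)²·(-0.029957) = -605.83 m/s²;  |a| = 605.83 m/s².

606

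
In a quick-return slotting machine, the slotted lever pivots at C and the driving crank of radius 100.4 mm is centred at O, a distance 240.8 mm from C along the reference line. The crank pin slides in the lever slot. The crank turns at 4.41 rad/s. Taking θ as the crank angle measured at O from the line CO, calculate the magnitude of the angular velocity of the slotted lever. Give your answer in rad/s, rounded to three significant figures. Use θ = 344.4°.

ω = 4.41 rad/s
Crank pin A relative to C: A = (d + r cosθ, r sinθ); lever angle φ = atan2(r sinθ, d + r cosθ).
Differentiating tanφ: φ̇ = rω(d cosθ + r)/(d² + r² + 2dr cosθ).
d² + r² + 2dr cosθ = |CA|² = 0.114636 m²;  d cosθ + r = +0.33233 m.
|ω_lever| = |0.1004·4.41·+0.33233| / 0.114636 = 1.2836 rad/s.

1.28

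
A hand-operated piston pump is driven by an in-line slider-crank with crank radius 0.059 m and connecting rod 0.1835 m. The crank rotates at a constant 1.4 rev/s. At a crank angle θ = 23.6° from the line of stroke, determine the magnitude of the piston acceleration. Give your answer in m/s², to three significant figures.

ω = 2π·1.4 = 8.796 rad/s
x(θ) = r cosθ + √(L² − r² sin²θ); with ω constant, a = ω²·d²x/dθ².
d²x/dθ² = −r cosθ − r²(cos2θ)/√u − r⁴ sin²2θ/(4u^{3/2}),  u = L² − r² sin²θ = 0.0331143 m².
Substituting r = 0.059 m, L = 0.1835 m, θ = 23.6°: d²x/dθ² = -0.067333 m.
a = ω²·d²x/dθ² = (8.796)²·(-0.067333) = -5.2101 m/s²;  |a| = 5.2101 m/s².

5.21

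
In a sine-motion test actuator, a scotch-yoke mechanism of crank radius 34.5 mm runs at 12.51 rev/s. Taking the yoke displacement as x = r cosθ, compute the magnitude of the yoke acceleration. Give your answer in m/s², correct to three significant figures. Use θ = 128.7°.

133

ω = 78.6 rad/s (from 12.51 rev/s).
x = r cosθ ⇒ ẍ = −rω² cosθ (ω constant).
|a| = rω²|cosθ| = 0.0345·(78.6)²·|cos 128.7°| = 133.27 m/s².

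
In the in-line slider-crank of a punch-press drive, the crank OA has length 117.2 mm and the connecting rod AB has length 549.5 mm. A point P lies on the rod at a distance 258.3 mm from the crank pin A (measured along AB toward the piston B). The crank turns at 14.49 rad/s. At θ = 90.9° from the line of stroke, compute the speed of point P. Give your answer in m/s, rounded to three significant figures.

ω = 14.49 rad/s.  Crank-pin speed |V_A| = rω = 1.6982 m/s, perpendicular to OA.
Rod angle: sinφ = −(r/L) sinθ ⇒ φ = -12.313°; ω_rod = −rω cosθ/√(L²−r²sin²θ) = +0.049686 rad/s.
V_P = V_A + ω_rod × AP, with AP = 0.2583 m along the rod.
Components: V_Px = −rω sinθ − a·ω_rod·sinφ = -1.6953 m/s;  V_Py = rω cosθ + a·ω_rod·cosφ = -0.014136 m/s.
|V_P| = √(V_Px² + V_Py²) = 1.6953 m/s.

1.70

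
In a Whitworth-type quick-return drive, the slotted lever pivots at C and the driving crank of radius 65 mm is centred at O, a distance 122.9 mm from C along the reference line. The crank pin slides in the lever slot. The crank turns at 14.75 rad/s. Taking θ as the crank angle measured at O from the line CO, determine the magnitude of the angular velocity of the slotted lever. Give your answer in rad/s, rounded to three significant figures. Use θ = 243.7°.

0.825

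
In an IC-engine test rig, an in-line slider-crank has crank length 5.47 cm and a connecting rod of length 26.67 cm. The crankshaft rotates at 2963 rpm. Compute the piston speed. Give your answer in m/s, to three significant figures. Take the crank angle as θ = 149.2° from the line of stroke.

ω = 2π·2963/60 = 310.3 rad/s
For an in-line slider-crank, x = r cosθ + √(L² − r² sin²θ), so v = −rω sinθ·[1 + r cosθ/√(L² − r² sin²θ)].
With r = 0.0547 m, L = 0.2667 m, θ = 149.2°: √(L² − r² sin²θ) = 0.26523 m.
v = −0.0547·310.3·0.51204·[1 + 0.0547·-0.85896/0.26523] = -7.1511 m/s.
|v| = 7.1511 m/s.

7.15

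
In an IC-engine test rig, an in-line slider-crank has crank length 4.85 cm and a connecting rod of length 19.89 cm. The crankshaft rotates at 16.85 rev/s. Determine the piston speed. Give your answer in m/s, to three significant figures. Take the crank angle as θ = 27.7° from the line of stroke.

2.91

ω = 2π·16.9 = 105.9 rad/s
For an in-line slider-crank, x = r cosθ + √(L² − r² sin²θ), so v = −rω sinθ·[1 + r cosθ/√(L² − r² sin²θ)].
With r = 0.0485 m, L = 0.1989 m, θ = 27.7°: √(L² − r² sin²θ) = 0.19762 m.
v = −0.0485·105.9·0.46484·[1 + 0.0485·0.88539/0.19762] = -2.9055 m/s.
|v| = 2.9055 m/s.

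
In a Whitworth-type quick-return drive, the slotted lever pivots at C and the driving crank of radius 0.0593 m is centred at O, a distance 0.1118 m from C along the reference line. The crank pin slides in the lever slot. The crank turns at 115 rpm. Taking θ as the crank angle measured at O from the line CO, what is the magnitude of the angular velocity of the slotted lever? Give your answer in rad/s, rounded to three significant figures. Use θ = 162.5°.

10.0

ω = 12.04 rad/s (from 115 rpm).
Crank pin A relative to C: A = (d + r cosθ, r sinθ); lever angle φ = atan2(r sinθ, d + r cosθ).
Differentiating tanφ: φ̇ = rω(d cosθ + r)/(d² + r² + 2dr cosθ).
d² + r² + 2dr cosθ = |CA|² = 0.00336994 m²;  d cosθ + r = -0.047326 m.
|ω_lever| = |0.0593·12.04·-0.047326| / 0.00336994 = 10.029 rad/s.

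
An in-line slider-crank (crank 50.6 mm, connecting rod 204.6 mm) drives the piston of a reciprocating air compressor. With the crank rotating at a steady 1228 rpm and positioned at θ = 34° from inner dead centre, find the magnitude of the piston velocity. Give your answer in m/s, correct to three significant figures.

ω = 2π·1228/60 = 128.6 rad/s
For an in-line slider-crank, x = r cosθ + √(L² − r² sin²θ), so v = −rω sinθ·[1 + r cosθ/√(L² − r² sin²θ)].
With r = 0.0506 m, L = 0.2046 m, θ = 34°: √(L² − r² sin²θ) = 0.20263 m.
v = −0.0506·128.6·0.55919·[1 + 0.0506·0.82904/0.20263] = -4.3919 m/s.
|v| = 4.3919 m/s.

4.39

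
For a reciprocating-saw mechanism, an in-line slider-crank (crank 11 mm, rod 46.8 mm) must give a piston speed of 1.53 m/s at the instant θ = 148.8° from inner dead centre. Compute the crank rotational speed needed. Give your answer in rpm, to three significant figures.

3220

For an in-line slider-crank, |v_piston| = rω|sinθ|·[1 + r cosθ/√(L² − r² sin²θ)].
With r = 0.011 m, L = 0.0468 m, θ = 148.8°: the bracketed kinematic factor |dx/dθ| = 0.0045441 m.
ω = v/|dx/dθ| = 1.53/0.0045441 = 336.7 rad/s.
N = 60ω/(2π) = 3215.3 rpm.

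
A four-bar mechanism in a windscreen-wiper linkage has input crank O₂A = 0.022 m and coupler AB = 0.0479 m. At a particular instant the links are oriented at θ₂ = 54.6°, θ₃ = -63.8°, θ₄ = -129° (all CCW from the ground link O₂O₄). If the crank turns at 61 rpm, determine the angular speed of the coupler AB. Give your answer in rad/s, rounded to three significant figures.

0.203

ω₂ = 6.388 rad/s (from 61 rpm).
Differentiating the loop-closure r₂e^{iθ₂}+r₃e^{iθ₃}=r₁+r₄e^{iθ₄} gives r₂ω₂e^{iθ₂}+r₃ω₃e^{iθ₃}=r₄ω₄e^{iθ₄}.
Eliminating the other unknown: ω₃ = r₂ω₂ sin(θ₄−θ₂) / [r₃ sin(θ₃−θ₄)].
Numerator sine = +0.06279; denominator sine = +0.90778.
Result = 0.022·6.388·(+0.06279) / (0.0479·(+0.90778)) = +0.20294 rad/s; magnitude 0.20294 rad/s.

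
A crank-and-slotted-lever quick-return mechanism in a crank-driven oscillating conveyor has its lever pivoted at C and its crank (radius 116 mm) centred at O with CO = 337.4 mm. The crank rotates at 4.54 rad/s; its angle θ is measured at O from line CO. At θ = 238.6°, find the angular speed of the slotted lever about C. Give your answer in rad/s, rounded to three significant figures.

0.364

ω = 4.54 rad/s
Crank pin A relative to C: A = (d + r cosθ, r sinθ); lever angle φ = atan2(r sinθ, d + r cosθ).
Differentiating tanφ: φ̇ = rω(d cosθ + r)/(d² + r² + 2dr cosθ).
d² + r² + 2dr cosθ = |CA|² = 0.0865118 m²;  d cosθ + r = -0.059789 m.
|ω_lever| = |0.116·4.54·-0.059789| / 0.0865118 = 0.36396 rad/s.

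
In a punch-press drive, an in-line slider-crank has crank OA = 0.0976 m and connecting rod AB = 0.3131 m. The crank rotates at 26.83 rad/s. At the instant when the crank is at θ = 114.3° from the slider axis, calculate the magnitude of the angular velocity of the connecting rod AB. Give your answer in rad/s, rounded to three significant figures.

3.59

ω = 26.83 rad/s
The rod makes angle φ with the slider axis where L sinφ = r sinθ; differentiating, L cosφ·φ̇ = r ω cosθ.
L cosφ = √(L² − r² sin²θ) = 0.3002 m.
|ω_rod| = r ω |cosθ| / √(L² − r² sin²θ) = 0.0976·26.83·0.41151/0.3002 = 3.5896 rad/s.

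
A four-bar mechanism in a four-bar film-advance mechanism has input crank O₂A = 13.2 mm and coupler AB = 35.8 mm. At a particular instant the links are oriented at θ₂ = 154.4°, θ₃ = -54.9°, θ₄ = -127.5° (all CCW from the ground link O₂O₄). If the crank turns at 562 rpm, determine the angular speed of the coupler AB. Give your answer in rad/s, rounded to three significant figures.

22.3

ω₂ = 58.85 rad/s (from 562 rpm).
Differentiating the loop-closure r₂e^{iθ₂}+r₃e^{iθ₃}=r₁+r₄e^{iθ₄} gives r₂ω₂e^{iθ₂}+r₃ω₃e^{iθ₃}=r₄ω₄e^{iθ₄}.
Eliminating the other unknown: ω₃ = r₂ω₂ sin(θ₄−θ₂) / [r₃ sin(θ₃−θ₄)].
Numerator sine = +0.97851; denominator sine = +0.95424.
Result = 0.0132·58.85·(+0.97851) / (0.0358·(+0.95424)) = +22.252 rad/s; magnitude 22.252 rad/s.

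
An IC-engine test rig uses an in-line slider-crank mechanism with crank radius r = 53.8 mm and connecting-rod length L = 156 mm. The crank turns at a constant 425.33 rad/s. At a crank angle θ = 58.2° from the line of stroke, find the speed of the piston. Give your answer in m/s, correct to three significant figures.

ω = 425.3 rad/s
For an in-line slider-crank, x = r cosθ + √(L² − r² sin²θ), so v = −rω sinθ·[1 + r cosθ/√(L² − r² sin²θ)].
With r = 0.0538 m, L = 0.156 m, θ = 58.2°: √(L² − r² sin²θ) = 0.14915 m.
v = −0.0538·425.3·0.84989·[1 + 0.0538·0.52696/0.14915] = -23.145 m/s.
|v| = 23.145 m/s.

23.1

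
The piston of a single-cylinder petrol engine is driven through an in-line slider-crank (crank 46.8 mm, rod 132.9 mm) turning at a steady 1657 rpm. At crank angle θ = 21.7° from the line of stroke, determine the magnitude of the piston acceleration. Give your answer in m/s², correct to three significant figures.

ω = 2π·1657/60 = 173.5 rad/s
x(θ) = r cosθ + √(L² − r² sin²θ); with ω constant, a = ω²·d²x/dθ².
d²x/dθ² = −r cosθ − r²(cos2θ)/√u − r⁴ sin²2θ/(4u^{3/2}),  u = L² − r² sin²θ = 0.017363 m².
Substituting r = 0.0468 m, L = 0.1329 m, θ = 21.7°: d²x/dθ² = -0.055808 m.
a = ω²·d²x/dθ² = (173.5)²·(-0.055808) = -1680.3 m/s²;  |a| = 1680.3 m/s².

1680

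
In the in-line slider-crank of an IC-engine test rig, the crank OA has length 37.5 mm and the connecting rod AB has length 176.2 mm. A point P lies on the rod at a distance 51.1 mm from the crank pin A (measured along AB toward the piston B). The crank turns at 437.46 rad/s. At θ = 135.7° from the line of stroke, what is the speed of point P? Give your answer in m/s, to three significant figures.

ω = 437.5 rad/s.  Crank-pin speed |V_A| = rω = 16.405 m/s, perpendicular to OA.
Rod angle: sinφ = −(r/L) sinθ ⇒ φ = -8.548°; ω_rod = −rω cosθ/√(L²−r²sin²θ) = +67.382 rad/s.
V_P = V_A + ω_rod × AP, with AP = 0.0511 m along the rod.
Components: V_Px = −rω sinθ − a·ω_rod·sinφ = -10.946 m/s;  V_Py = rω cosθ + a·ω_rod·cosφ = -8.3358 m/s.
|V_P| = √(V_Px² + V_Py²) = 13.758 m/s.

13.8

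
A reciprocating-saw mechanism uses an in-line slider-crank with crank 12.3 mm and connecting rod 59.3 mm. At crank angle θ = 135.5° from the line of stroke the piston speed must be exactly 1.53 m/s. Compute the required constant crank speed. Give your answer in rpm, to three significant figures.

For an in-line slider-crank, |v_piston| = rω|sinθ|·[1 + r cosθ/√(L² − r² sin²θ)].
With r = 0.0123 m, L = 0.0593 m, θ = 135.5°: the bracketed kinematic factor |dx/dθ| = 0.007332 m.
ω = v/|dx/dθ| = 1.53/0.007332 = 208.67 rad/s.
N = 60ω/(2π) = 1992.7 rpm.

1990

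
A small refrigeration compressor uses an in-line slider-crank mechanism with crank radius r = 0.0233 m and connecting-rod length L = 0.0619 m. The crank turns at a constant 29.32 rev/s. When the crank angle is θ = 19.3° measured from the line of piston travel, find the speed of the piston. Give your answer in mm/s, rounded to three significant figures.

1930

ω = 2π·29.3 = 184.2 rad/s
For an in-line slider-crank, x = r cosθ + √(L² − r² sin²θ), so v = −rω sinθ·[1 + r cosθ/√(L² − r² sin²θ)].
With r = 0.0233 m, L = 0.0619 m, θ = 19.3°: √(L² − r² sin²θ) = 0.061419 m.
v = −0.0233·184.2·0.33051·[1 + 0.0233·0.94380/0.061419] = -1.9267 m/s.
|v| = 1.9267 m/s = 1926.7 mm/s.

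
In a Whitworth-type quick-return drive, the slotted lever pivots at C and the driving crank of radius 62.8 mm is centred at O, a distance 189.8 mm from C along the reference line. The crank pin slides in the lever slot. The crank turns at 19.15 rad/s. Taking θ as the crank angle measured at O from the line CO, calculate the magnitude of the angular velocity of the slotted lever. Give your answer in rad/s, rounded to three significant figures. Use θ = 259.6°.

0.962

ω = 19.15 rad/s
Crank pin A relative to C: A = (d + r cosθ, r sinθ); lever angle φ = atan2(r sinθ, d + r cosθ).
Differentiating tanφ: φ̇ = rω(d cosθ + r)/(d² + r² + 2dr cosθ).
d² + r² + 2dr cosθ = |CA|² = 0.0356645 m²;  d cosθ + r = +0.028537 m.
|ω_lever| = |0.0628·19.15·+0.028537| / 0.0356645 = 0.96229 rad/s.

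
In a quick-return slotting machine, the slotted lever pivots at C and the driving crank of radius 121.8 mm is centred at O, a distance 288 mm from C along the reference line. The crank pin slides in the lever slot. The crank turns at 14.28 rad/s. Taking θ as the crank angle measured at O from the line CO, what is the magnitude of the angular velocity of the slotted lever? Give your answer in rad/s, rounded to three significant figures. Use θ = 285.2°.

ω = 14.28 rad/s
Crank pin A relative to C: A = (d + r cosθ, r sinθ); lever angle φ = atan2(r sinθ, d + r cosθ).
Differentiating tanφ: φ̇ = rω(d cosθ + r)/(d² + r² + 2dr cosθ).
d² + r² + 2dr cosθ = |CA|² = 0.116174 m²;  d cosθ + r = +0.19731 m.
|ω_lever| = |0.1218·14.28·+0.19731| / 0.116174 = 2.9541 rad/s.

2.95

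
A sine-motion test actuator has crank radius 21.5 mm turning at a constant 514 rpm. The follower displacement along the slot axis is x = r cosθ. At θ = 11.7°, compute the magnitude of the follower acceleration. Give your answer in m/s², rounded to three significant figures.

ω = 53.83 rad/s (from 514 rpm).
x = r cosθ ⇒ ẍ = −rω² cosθ (ω constant).
|a| = rω²|cosθ| = 0.0215·(53.83)²·|cos 11.7°| = 60.996 m/s².

61.0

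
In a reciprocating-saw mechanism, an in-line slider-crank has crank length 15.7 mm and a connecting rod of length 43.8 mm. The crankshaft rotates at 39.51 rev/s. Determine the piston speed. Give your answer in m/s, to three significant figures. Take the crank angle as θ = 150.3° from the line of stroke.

ω = 2π·39.5 = 248.2 rad/s
For an in-line slider-crank, x = r cosθ + √(L² − r² sin²θ), so v = −rω sinθ·[1 + r cosθ/√(L² − r² sin²θ)].
With r = 0.0157 m, L = 0.0438 m, θ = 150.3°: √(L² − r² sin²θ) = 0.043104 m.
v = −0.0157·248.2·0.49546·[1 + 0.0157·-0.86863/0.043104] = -1.3201 m/s.
|v| = 1.3201 m/s.

1.32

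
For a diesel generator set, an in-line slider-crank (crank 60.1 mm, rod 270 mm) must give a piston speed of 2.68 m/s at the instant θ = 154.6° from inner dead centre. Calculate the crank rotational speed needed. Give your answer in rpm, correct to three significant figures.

For an in-line slider-crank, |v_piston| = rω|sinθ|·[1 + r cosθ/√(L² − r² sin²θ)].
With r = 0.0601 m, L = 0.27 m, θ = 154.6°: the bracketed kinematic factor |dx/dθ| = 0.020572 m.
ω = v/|dx/dθ| = 2.68/0.020572 = 130.28 rad/s.
N = 60ω/(2π) = 1244 rpm.

1240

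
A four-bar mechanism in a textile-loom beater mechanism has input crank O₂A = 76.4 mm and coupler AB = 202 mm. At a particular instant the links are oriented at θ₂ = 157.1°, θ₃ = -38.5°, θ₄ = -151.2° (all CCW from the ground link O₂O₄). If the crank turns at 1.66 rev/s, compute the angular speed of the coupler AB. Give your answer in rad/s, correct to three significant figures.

3.36

ω₂ = 10.43 rad/s (from 1.66 rev/s).
Differentiating the loop-closure r₂e^{iθ₂}+r₃e^{iθ₃}=r₁+r₄e^{iθ₄} gives r₂ω₂e^{iθ₂}+r₃ω₃e^{iθ₃}=r₄ω₄e^{iθ₄}.
Eliminating the other unknown: ω₃ = r₂ω₂ sin(θ₄−θ₂) / [r₃ sin(θ₃−θ₄)].
Numerator sine = +0.78478; denominator sine = +0.92254.
Result = 0.0764·10.43·(+0.78478) / (0.202·(+0.92254)) = +3.3558 rad/s; magnitude 3.3558 rad/s.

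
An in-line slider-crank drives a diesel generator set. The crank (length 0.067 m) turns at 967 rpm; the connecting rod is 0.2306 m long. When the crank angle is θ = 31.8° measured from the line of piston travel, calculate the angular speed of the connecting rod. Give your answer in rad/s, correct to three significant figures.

ω = 101.3 rad/s (converted from 967 rpm).
The rod makes angle φ with the slider axis where L sinφ = r sinθ; differentiating, L cosφ·φ̇ = r ω cosθ.
L cosφ = √(L² − r² sin²θ) = 0.22788 m.
|ω_rod| = r ω |cosθ| / √(L² − r² sin²θ) = 0.067·101.3·0.84989/0.22788 = 25.304 rad/s.

25.3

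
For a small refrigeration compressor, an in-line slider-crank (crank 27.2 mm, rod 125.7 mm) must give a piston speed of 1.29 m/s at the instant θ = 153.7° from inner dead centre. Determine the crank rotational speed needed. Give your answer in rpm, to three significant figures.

For an in-line slider-crank, |v_piston| = rω|sinθ|·[1 + r cosθ/√(L² − r² sin²θ)].
With r = 0.0272 m, L = 0.1257 m, θ = 153.7°: the bracketed kinematic factor |dx/dθ| = 0.0097029 m.
ω = v/|dx/dθ| = 1.29/0.0097029 = 132.95 rad/s.
N = 60ω/(2π) = 1269.6 rpm.

1270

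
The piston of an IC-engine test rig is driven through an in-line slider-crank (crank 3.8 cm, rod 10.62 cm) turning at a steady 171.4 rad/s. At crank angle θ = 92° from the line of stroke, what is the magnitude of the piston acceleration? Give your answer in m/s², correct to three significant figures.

466

ω = 171.4 rad/s
x(θ) = r cosθ + √(L² − r² sin²θ); with ω constant, a = ω²·d²x/dθ².
d²x/dθ² = −r cosθ − r²(cos2θ)/√u − r⁴ sin²2θ/(4u^{3/2}),  u = L² − r² sin²θ = 0.0098362 m².
Substituting r = 0.038 m, L = 0.1062 m, θ = 92°: d²x/dθ² = +0.015848 m.
a = ω²·d²x/dθ² = (171.4)²·(+0.015848) = +465.58 m/s²;  |a| = 465.58 m/s².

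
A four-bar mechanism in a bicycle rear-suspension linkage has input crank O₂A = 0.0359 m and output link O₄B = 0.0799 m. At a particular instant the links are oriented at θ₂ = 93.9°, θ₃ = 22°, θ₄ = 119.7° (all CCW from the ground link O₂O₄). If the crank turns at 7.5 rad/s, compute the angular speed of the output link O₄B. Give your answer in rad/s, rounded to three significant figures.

ω₂ = 7.5 rad/s
Differentiating the loop-closure r₂e^{iθ₂}+r₃e^{iθ₃}=r₁+r₄e^{iθ₄} gives r₂ω₂e^{iθ₂}+r₃ω₃e^{iθ₃}=r₄ω₄e^{iθ₄}.
Eliminating the other unknown: ω₄ = r₂ω₂ sin(θ₂−θ₃) / [r₄ sin(θ₄−θ₃)].
Numerator sine = +0.95052; denominator sine = +0.99098.
Result = 0.0359·7.5·(+0.95052) / (0.0799·(+0.99098)) = +3.2322 rad/s; magnitude 3.2322 rad/s.

3.23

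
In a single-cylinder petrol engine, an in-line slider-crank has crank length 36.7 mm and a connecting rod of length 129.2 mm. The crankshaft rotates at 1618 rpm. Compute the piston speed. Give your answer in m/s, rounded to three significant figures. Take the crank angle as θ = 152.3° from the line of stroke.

2.16

ω = 2π·1618/60 = 169.4 rad/s
For an in-line slider-crank, x = r cosθ + √(L² − r² sin²θ), so v = −rω sinθ·[1 + r cosθ/√(L² − r² sin²θ)].
With r = 0.0367 m, L = 0.1292 m, θ = 152.3°: √(L² − r² sin²θ) = 0.12807 m.
v = −0.0367·169.4·0.46484·[1 + 0.0367·-0.88539/0.12807] = -2.1571 m/s.
|v| = 2.1571 m/s.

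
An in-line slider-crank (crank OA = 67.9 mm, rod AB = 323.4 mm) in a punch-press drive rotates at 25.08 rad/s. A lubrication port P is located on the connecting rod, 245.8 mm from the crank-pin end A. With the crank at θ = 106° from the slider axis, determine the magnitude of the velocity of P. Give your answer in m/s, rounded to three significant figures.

1.57

ω = 25.08 rad/s.  Crank-pin speed |V_A| = rω = 1.7029 m/s, perpendicular to OA.
Rod angle: sinφ = −(r/L) sinθ ⇒ φ = -11.644°; ω_rod = −rω cosθ/√(L²−r²sin²θ) = +1.4819 rad/s.
V_P = V_A + ω_rod × AP, with AP = 0.2458 m along the rod.
Components: V_Px = −rω sinθ − a·ω_rod·sinφ = -1.5634 m/s;  V_Py = rω cosθ + a·ω_rod·cosφ = -0.11263 m/s.
|V_P| = √(V_Px² + V_Py²) = 1.5675 m/s.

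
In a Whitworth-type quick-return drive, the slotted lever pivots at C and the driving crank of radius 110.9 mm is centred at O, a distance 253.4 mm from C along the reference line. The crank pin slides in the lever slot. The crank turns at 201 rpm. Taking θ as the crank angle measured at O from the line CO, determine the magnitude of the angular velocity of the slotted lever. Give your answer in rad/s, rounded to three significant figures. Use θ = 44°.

5.85

ω = 21.05 rad/s (from 201 rpm).
Crank pin A relative to C: A = (d + r cosθ, r sinθ); lever angle φ = atan2(r sinθ, d + r cosθ).
Differentiating tanφ: φ̇ = rω(d cosθ + r)/(d² + r² + 2dr cosθ).
d² + r² + 2dr cosθ = |CA|² = 0.11694 m²;  d cosθ + r = +0.29318 m.
|ω_lever| = |0.1109·21.05·+0.29318| / 0.11694 = 5.8523 rad/s.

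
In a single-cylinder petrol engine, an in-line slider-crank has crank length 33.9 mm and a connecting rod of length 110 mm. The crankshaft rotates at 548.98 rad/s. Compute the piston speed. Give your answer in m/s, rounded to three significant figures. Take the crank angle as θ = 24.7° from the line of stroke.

9.97

ω = 549 rad/s
For an in-line slider-crank, x = r cosθ + √(L² − r² sin²θ), so v = −rω sinθ·[1 + r cosθ/√(L² − r² sin²θ)].
With r = 0.0339 m, L = 0.11 m, θ = 24.7°: √(L² − r² sin²θ) = 0.10908 m.
v = −0.0339·549·0.41787·[1 + 0.0339·0.90851/0.10908] = -9.9723 m/s.
|v| = 9.9723 m/s.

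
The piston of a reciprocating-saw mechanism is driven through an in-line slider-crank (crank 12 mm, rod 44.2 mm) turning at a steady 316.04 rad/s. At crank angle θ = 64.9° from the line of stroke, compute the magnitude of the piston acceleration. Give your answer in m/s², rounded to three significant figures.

ω = 316 rad/s
x(θ) = r cosθ + √(L² − r² sin²θ); with ω constant, a = ω²·d²x/dθ².
d²x/dθ² = −r cosθ − r²(cos2θ)/√u − r⁴ sin²2θ/(4u^{3/2}),  u = L² − r² sin²θ = 0.00183555 m².
Substituting r = 0.012 m, L = 0.0442 m, θ = 64.9°: d²x/dθ² = -0.0029778 m.
a = ω²·d²x/dθ² = (316)²·(-0.0029778) = -297.43 m/s²;  |a| = 297.43 m/s².

297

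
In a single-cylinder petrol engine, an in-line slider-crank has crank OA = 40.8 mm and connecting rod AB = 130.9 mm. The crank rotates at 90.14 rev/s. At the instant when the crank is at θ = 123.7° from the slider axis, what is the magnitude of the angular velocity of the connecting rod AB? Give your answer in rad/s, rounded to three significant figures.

101

ω = 566.4 rad/s (converted from 90.14 rev/s).
The rod makes angle φ with the slider axis where L sinφ = r sinθ; differentiating, L cosφ·φ̇ = r ω cosθ.
L cosφ = √(L² − r² sin²θ) = 0.12642 m.
|ω_rod| = r ω |cosθ| / √(L² − r² sin²θ) = 0.0408·566.4·0.55484/0.12642 = 101.42 rad/s.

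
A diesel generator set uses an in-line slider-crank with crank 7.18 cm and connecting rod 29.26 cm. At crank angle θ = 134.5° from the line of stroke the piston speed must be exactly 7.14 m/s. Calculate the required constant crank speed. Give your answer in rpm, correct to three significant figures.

For an in-line slider-crank, |v_piston| = rω|sinθ|·[1 + r cosθ/√(L² − r² sin²θ)].
With r = 0.0718 m, L = 0.2926 m, θ = 134.5°: the bracketed kinematic factor |dx/dθ| = 0.042265 m.
ω = v/|dx/dθ| = 7.14/0.042265 = 168.93 rad/s.
N = 60ω/(2π) = 1613.2 rpm.

1610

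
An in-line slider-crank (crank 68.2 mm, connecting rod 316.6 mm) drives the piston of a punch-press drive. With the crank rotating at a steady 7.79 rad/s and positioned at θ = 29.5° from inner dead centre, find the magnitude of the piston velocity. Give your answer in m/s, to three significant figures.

0.311

ω = 7.79 rad/s
For an in-line slider-crank, x = r cosθ + √(L² − r² sin²θ), so v = −rω sinθ·[1 + r cosθ/√(L² − r² sin²θ)].
With r = 0.0682 m, L = 0.3166 m, θ = 29.5°: √(L² − r² sin²θ) = 0.31481 m.
v = −0.0682·7.79·0.49242·[1 + 0.0682·0.87036/0.31481] = -0.31094 m/s.
|v| = 0.31094 m/s.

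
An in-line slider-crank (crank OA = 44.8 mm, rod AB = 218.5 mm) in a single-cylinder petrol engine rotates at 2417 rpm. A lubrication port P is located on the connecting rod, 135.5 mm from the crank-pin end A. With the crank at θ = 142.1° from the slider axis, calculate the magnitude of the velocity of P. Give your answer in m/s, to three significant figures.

7.12

ω = 253.1 rad/s.  Crank-pin speed |V_A| = rω = 11.339 m/s, perpendicular to OA.
Rod angle: sinφ = −(r/L) sinθ ⇒ φ = -7.236°; ω_rod = −rω cosθ/√(L²−r²sin²θ) = +41.279 rad/s.
V_P = V_A + ω_rod × AP, with AP = 0.1355 m along the rod.
Components: V_Px = −rω sinθ − a·ω_rod·sinφ = -6.261 m/s;  V_Py = rω cosθ + a·ω_rod·cosφ = -3.3989 m/s.
|V_P| = √(V_Px² + V_Py²) = 7.1241 m/s.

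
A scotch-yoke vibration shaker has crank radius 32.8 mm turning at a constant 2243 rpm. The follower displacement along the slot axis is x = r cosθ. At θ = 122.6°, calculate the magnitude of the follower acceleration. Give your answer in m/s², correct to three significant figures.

ω = 234.9 rad/s (from 2243 rpm).
x = r cosθ ⇒ ẍ = −rω² cosθ (ω constant).
|a| = rω²|cosθ| = 0.0328·(234.9)²·|cos 122.6°| = 974.98 m/s².

975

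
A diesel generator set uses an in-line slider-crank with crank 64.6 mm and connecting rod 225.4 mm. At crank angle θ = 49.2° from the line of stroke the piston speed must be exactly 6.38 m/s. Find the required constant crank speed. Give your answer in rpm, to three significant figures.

1050

For an in-line slider-crank, |v_piston| = rω|sinθ|·[1 + r cosθ/√(L² − r² sin²θ)].
With r = 0.0646 m, L = 0.2254 m, θ = 49.2°: the bracketed kinematic factor |dx/dθ| = 0.058283 m.
ω = v/|dx/dθ| = 6.38/0.058283 = 109.47 rad/s.
N = 60ω/(2π) = 1045.3 rpm.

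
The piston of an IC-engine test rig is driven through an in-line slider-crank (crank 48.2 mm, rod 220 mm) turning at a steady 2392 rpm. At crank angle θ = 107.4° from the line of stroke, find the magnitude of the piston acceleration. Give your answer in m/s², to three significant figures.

1460

ω = 2π·2392/60 = 250.5 rad/s
x(θ) = r cosθ + √(L² − r² sin²θ); with ω constant, a = ω²·d²x/dθ².
d²x/dθ² = −r cosθ − r²(cos2θ)/√u − r⁴ sin²2θ/(4u^{3/2}),  u = L² − r² sin²θ = 0.0462845 m².
Substituting r = 0.0482 m, L = 0.22 m, θ = 107.4°: d²x/dθ² = +0.023237 m.
a = ω²·d²x/dθ² = (250.5)²·(+0.023237) = +1458 m/s²;  |a| = 1458 m/s².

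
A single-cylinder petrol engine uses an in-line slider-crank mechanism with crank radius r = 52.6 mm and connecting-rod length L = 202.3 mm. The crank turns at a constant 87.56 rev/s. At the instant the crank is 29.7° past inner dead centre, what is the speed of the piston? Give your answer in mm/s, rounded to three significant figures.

ω = 2π·87.6 = 550.2 rad/s
For an in-line slider-crank, x = r cosθ + √(L² − r² sin²θ), so v = −rω sinθ·[1 + r cosθ/√(L² − r² sin²θ)].
With r = 0.0526 m, L = 0.2023 m, θ = 29.7°: √(L² − r² sin²θ) = 0.20061 m.
v = −0.0526·550.2·0.49546·[1 + 0.0526·0.86863/0.20061] = -17.603 m/s.
|v| = 17.603 m/s = 17603 mm/s.

17600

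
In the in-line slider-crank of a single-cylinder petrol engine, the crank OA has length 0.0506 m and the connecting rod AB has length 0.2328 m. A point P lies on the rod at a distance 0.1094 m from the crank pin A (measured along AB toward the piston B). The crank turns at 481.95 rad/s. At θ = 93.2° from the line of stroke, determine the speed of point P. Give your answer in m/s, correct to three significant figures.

ω = 481.9 rad/s.  Crank-pin speed |V_A| = rω = 24.387 m/s, perpendicular to OA.
Rod angle: sinφ = −(r/L) sinθ ⇒ φ = -12.534°; ω_rod = −rω cosθ/√(L²−r²sin²θ) = +5.9903 rad/s.
V_P = V_A + ω_rod × AP, with AP = 0.1094 m along the rod.
Components: V_Px = −rω sinθ − a·ω_rod·sinφ = -24.206 m/s;  V_Py = rω cosθ + a·ω_rod·cosφ = -0.72158 m/s.
|V_P| = √(V_Px² + V_Py²) = 24.217 m/s.

24.2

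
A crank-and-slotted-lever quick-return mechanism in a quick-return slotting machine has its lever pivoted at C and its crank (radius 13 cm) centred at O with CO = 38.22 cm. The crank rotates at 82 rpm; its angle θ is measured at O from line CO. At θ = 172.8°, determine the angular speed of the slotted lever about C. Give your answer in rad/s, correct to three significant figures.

ω = 8.587 rad/s (from 82 rpm).
Crank pin A relative to C: A = (d + r cosθ, r sinθ); lever angle φ = atan2(r sinθ, d + r cosθ).
Differentiating tanφ: φ̇ = rω(d cosθ + r)/(d² + r² + 2dr cosθ).
d² + r² + 2dr cosθ = |CA|² = 0.0643884 m²;  d cosθ + r = -0.24919 m.
|ω_lever| = |0.13·8.587·-0.24919| / 0.0643884 = 4.3202 rad/s.

4.32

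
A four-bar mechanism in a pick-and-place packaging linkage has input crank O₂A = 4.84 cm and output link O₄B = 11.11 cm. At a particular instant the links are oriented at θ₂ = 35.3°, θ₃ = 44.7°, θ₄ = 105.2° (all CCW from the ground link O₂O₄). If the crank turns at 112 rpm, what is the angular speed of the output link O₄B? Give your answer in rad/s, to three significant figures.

0.959

ω₂ = 11.73 rad/s (from 112 rpm).
Differentiating the loop-closure r₂e^{iθ₂}+r₃e^{iθ₃}=r₁+r₄e^{iθ₄} gives r₂ω₂e^{iθ₂}+r₃ω₃e^{iθ₃}=r₄ω₄e^{iθ₄}.
Eliminating the other unknown: ω₄ = r₂ω₂ sin(θ₂−θ₃) / [r₄ sin(θ₄−θ₃)].
Numerator sine = -0.16333; denominator sine = +0.87036.
Result = 0.0484·11.73·(-0.16333) / (0.1111·(+0.87036)) = -0.95882 rad/s; magnitude 0.95882 rad/s.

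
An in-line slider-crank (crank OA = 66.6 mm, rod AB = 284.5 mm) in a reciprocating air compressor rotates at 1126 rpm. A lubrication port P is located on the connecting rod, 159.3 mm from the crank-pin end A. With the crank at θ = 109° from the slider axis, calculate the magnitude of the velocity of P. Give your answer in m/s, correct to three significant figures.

ω = 117.9 rad/s.  Crank-pin speed |V_A| = rω = 7.8531 m/s, perpendicular to OA.
Rod angle: sinφ = −(r/L) sinθ ⇒ φ = -12.788°; ω_rod = −rω cosθ/√(L²−r²sin²θ) = +9.2153 rad/s.
V_P = V_A + ω_rod × AP, with AP = 0.1593 m along the rod.
Components: V_Px = −rω sinθ − a·ω_rod·sinφ = -7.1003 m/s;  V_Py = rω cosθ + a·ω_rod·cosφ = -1.1251 m/s.
|V_P| = √(V_Px² + V_Py²) = 7.1889 m/s.

7.19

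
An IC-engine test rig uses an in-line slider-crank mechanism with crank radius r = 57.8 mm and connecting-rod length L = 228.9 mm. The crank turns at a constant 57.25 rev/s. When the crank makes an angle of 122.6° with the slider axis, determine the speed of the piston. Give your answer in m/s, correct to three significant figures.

15.1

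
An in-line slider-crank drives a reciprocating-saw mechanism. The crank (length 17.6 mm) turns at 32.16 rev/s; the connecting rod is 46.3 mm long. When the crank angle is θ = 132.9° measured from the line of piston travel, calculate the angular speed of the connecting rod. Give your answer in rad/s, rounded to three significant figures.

54.4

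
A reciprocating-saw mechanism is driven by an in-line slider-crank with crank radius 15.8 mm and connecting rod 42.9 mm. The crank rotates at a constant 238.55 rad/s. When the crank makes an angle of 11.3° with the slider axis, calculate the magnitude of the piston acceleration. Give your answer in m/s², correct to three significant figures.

ω = 238.6 rad/s
x(θ) = r cosθ + √(L² − r² sin²θ); with ω constant, a = ω²·d²x/dθ².
d²x/dθ² = −r cosθ − r²(cos2θ)/√u − r⁴ sin²2θ/(4u^{3/2}),  u = L² − r² sin²θ = 0.00183083 m².
Substituting r = 0.0158 m, L = 0.0429 m, θ = 11.3°: d²x/dθ² = -0.020909 m.
a = ω²·d²x/dθ² = (238.6)²·(-0.020909) = -1189.9 m/s²;  |a| = 1189.9 m/s².

1190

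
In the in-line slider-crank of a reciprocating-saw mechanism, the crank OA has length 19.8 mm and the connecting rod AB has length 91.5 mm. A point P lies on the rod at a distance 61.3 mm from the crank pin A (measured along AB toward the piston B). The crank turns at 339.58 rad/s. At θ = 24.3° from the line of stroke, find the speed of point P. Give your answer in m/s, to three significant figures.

ω = 339.6 rad/s.  Crank-pin speed |V_A| = rω = 6.7237 m/s, perpendicular to OA.
Rod angle: sinφ = −(r/L) sinθ ⇒ φ = -5.109°; ω_rod = −rω cosθ/√(L²−r²sin²θ) = -67.24 rad/s.
V_P = V_A + ω_rod × AP, with AP = 0.0613 m along the rod.
Components: V_Px = −rω sinθ − a·ω_rod·sinφ = -3.1339 m/s;  V_Py = rω cosθ + a·ω_rod·cosφ = +2.0226 m/s.
|V_P| = √(V_Px² + V_Py²) = 3.7299 m/s.

3.73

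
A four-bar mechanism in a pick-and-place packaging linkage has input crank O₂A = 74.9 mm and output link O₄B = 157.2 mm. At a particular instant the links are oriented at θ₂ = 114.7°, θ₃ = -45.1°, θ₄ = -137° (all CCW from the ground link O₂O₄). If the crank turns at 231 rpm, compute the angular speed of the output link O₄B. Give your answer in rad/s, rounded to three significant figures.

ω₂ = 24.19 rad/s (from 231 rpm).
Differentiating the loop-closure r₂e^{iθ₂}+r₃e^{iθ₃}=r₁+r₄e^{iθ₄} gives r₂ω₂e^{iθ₂}+r₃ω₃e^{iθ₃}=r₄ω₄e^{iθ₄}.
Eliminating the other unknown: ω₄ = r₂ω₂ sin(θ₂−θ₃) / [r₄ sin(θ₄−θ₃)].
Numerator sine = +0.34530; denominator sine = -0.99945.
Result = 0.0749·24.19·(+0.34530) / (0.1572·(-0.99945)) = -3.982 rad/s; magnitude 3.982 rad/s.

3.98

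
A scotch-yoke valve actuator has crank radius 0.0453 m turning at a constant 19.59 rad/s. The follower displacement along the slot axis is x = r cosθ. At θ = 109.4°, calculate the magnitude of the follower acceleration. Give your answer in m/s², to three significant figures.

5.77

ω = 19.59 rad/s
x = r cosθ ⇒ ẍ = −rω² cosθ (ω constant).
|a| = rω²|cosθ| = 0.0453·(19.59)²·|cos 109.4°| = 5.7745 m/s².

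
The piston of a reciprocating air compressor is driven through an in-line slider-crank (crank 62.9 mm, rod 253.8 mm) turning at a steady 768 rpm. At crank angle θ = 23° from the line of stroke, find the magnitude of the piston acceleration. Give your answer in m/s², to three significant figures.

ω = 2π·768/60 = 80.42 rad/s
x(θ) = r cosθ + √(L² − r² sin²θ); with ω constant, a = ω²·d²x/dθ².
d²x/dθ² = −r cosθ − r²(cos2θ)/√u − r⁴ sin²2θ/(4u^{3/2}),  u = L² − r² sin²θ = 0.0638104 m².
Substituting r = 0.0629 m, L = 0.2538 m, θ = 23°: d²x/dθ² = -0.068905 m.
a = ω²·d²x/dθ² = (80.42)²·(-0.068905) = -445.69 m/s²;  |a| = 445.69 m/s².

446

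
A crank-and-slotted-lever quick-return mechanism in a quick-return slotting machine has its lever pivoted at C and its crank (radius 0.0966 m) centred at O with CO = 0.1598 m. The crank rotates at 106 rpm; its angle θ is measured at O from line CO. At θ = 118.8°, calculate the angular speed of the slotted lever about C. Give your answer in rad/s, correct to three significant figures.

1.05

ω = 11.1 rad/s (from 106 rpm).
Crank pin A relative to C: A = (d + r cosθ, r sinθ); lever angle φ = atan2(r sinθ, d + r cosθ).
Differentiating tanφ: φ̇ = rω(d cosθ + r)/(d² + r² + 2dr cosθ).
d² + r² + 2dr cosθ = |CA|² = 0.0199942 m²;  d cosθ + r = +0.019616 m.
|ω_lever| = |0.0966·11.1·+0.019616| / 0.0199942 = 1.052 rad/s.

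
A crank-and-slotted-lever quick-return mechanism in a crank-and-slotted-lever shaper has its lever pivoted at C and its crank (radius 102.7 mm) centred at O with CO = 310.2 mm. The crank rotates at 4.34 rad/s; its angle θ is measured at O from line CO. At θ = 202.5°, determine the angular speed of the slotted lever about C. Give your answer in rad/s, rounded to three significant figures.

ω = 4.34 rad/s
Crank pin A relative to C: A = (d + r cosθ, r sinθ); lever angle φ = atan2(r sinθ, d + r cosθ).
Differentiating tanφ: φ̇ = rω(d cosθ + r)/(d² + r² + 2dr cosθ).
d² + r² + 2dr cosθ = |CA|² = 0.0479063 m²;  d cosθ + r = -0.18389 m.
|ω_lever| = |0.1027·4.34·-0.18389| / 0.0479063 = 1.7109 rad/s.

1.71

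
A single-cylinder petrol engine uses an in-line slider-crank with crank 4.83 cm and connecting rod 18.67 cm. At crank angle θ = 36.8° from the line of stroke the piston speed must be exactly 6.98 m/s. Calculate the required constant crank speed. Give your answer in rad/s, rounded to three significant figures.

For an in-line slider-crank, |v_piston| = rω|sinθ|·[1 + r cosθ/√(L² − r² sin²θ)].
With r = 0.0483 m, L = 0.1867 m, θ = 36.8°: the bracketed kinematic factor |dx/dθ| = 0.035 m.
ω = v/|dx/dθ| = 6.98/0.035 = 199.43 rad/s.

199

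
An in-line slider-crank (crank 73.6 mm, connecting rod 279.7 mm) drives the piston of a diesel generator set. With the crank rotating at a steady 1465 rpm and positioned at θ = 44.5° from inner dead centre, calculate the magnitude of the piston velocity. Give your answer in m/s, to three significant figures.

ω = 2π·1465/60 = 153.4 rad/s
For an in-line slider-crank, x = r cosθ + √(L² − r² sin²θ), so v = −rω sinθ·[1 + r cosθ/√(L² − r² sin²θ)].
With r = 0.0736 m, L = 0.2797 m, θ = 44.5°: √(L² − r² sin²θ) = 0.2749 m.
v = −0.0736·153.4·0.70091·[1 + 0.0736·0.71325/0.2749] = -9.4255 m/s.
|v| = 9.4255 m/s.

9.43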